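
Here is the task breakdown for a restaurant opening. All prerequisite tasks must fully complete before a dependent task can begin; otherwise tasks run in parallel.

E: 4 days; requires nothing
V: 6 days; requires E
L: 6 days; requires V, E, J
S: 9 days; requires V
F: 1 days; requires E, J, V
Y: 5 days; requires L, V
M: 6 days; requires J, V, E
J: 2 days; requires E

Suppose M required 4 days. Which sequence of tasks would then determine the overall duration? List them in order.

Baseline: E→V→L→Y = 4+6+6+5 = 21 → 21 days.
M is off the critical path — its longest chain is 16 days, giving 5 of slack.
That remains the longest chain; total 21 days.

E, V, L, Y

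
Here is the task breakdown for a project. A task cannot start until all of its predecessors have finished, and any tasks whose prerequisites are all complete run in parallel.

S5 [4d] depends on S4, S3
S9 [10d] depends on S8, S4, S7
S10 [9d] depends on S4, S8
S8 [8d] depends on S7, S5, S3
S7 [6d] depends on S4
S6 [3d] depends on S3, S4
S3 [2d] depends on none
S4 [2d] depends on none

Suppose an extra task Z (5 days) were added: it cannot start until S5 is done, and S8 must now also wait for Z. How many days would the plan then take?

Originally the plan takes 26 days.
With Z inserted, S8 now waits for max(S7, S5, S3, Z).
New critical path: S3→S5→Z→S8→S9 = 2+4+5+8+10 = 29 ⇒ 29 days.

29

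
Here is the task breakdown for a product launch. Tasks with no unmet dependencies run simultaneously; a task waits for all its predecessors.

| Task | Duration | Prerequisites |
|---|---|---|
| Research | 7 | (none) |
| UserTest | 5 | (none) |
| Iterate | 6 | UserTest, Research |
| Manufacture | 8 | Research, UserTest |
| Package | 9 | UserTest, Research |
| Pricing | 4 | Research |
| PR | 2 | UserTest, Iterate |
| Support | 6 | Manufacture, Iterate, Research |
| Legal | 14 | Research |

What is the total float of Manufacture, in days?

0

Critical path: Research→Manufacture→Support = 7+8+6 = 21, so the finish is 21 days.
Longest path through Manufacture: 21 days (earliest finish 15, latest finish 15).
Float = 21 − 21 = 0.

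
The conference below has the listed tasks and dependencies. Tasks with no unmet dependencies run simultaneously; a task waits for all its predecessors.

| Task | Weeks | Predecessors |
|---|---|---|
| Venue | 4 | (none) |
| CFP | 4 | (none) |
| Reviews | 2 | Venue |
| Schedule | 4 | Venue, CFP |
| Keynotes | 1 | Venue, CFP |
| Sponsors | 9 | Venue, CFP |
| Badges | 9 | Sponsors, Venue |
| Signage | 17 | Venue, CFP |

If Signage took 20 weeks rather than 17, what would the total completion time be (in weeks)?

24

As given, the longest chain is Venue→Sponsors→Badges = 4+9+9 = 22, so the finish is 22 weeks.
Signage has 1 week of float (longest path through it is 21).
The binding chain switches to Venue→Signage = 4+20 = 24; finish 24 weeks.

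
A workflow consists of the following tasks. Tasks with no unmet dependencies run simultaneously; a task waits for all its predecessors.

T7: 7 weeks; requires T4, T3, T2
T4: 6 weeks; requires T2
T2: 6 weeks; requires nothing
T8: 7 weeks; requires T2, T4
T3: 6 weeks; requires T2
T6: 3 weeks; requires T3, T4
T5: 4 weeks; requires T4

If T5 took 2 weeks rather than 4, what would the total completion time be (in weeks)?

The binding path is T2→T3→T7 = 6+6+7 = 19; finish at 19 weeks.
The longest path through T5 is only 16 weeks, so T5 has float 3.
The critical path is still T2→T3→T7; finish is now 19 weeks.

19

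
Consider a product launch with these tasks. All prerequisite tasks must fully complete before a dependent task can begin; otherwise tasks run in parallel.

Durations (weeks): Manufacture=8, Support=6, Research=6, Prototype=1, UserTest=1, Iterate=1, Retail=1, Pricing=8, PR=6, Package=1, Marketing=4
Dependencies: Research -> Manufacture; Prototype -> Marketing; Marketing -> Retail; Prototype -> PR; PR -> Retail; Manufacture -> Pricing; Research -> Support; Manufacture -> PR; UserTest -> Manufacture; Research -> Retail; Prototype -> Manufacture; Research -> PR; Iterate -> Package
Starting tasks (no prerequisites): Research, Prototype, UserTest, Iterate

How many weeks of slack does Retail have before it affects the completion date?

1

The longest chain is Research→Manufacture→Pricing = 6+8+8 = 22; overall finish 22 weeks.
Longest path through Retail: 21 weeks (earliest finish 21, latest finish 22).
Slack of Retail = 21 − 20 = 1 week.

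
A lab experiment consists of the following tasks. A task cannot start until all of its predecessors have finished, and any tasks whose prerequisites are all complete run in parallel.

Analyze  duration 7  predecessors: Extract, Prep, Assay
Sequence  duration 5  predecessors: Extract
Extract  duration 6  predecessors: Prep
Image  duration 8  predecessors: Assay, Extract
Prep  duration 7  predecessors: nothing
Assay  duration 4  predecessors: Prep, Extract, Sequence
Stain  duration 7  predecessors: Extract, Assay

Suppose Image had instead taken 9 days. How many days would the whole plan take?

Actual critical path: Prep→Extract→Sequence→Assay→Image = 7+6+5+4+8 = 30 ⇒ 30 days.
Image lies on that path, so at 9 days the path becomes 31 days.
That remains the longest chain; total 31 days.

31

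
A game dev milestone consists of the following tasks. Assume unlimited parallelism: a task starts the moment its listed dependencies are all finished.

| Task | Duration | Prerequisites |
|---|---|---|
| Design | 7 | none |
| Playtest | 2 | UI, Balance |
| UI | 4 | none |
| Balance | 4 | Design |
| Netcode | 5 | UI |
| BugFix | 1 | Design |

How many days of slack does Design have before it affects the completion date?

The longest chain is Design→Balance→Playtest = 7+4+2 = 13; overall finish 13 days.
The longest chain containing Design totals 13 days.
Float = 13 − 13 = 0.

0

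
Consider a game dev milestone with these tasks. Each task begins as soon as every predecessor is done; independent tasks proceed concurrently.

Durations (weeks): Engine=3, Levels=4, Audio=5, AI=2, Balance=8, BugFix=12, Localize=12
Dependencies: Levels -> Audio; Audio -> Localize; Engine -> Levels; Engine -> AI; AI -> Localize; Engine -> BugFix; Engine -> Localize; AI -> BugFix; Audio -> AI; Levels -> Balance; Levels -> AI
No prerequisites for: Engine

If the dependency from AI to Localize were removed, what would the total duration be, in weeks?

26

Original critical path: Engine→Levels→Audio→AI→BugFix = 3+4+5+2+12 = 26 ⇒ 26 weeks.
Without AI→Localize, Localize's earliest start moves from 14 to 12.
New critical path: Engine→Levels→Audio→AI→BugFix = 3+4+5+2+12 = 26 ⇒ 26 weeks.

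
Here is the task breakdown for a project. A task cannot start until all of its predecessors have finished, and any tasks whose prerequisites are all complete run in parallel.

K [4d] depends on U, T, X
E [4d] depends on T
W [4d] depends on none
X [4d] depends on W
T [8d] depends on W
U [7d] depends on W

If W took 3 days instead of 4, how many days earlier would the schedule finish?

1

Actual critical path: W→T→E = 4+8+4 = 16 ⇒ 16 days.
Since W is critical, the -1 change carries straight to that chain (now 15 days).
The critical path is still W→T→E; finish is now 15 days.
Change in finish: 15 − 16 = -1 days.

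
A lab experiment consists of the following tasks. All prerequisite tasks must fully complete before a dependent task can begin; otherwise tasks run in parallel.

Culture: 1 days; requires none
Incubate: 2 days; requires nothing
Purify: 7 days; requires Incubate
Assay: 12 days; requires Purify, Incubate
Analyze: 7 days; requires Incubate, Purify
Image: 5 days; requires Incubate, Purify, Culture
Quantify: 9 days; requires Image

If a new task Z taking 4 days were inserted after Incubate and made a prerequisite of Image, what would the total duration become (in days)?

23

Originally the project takes 23 days.
With Z inserted, Image now waits for max(Incubate, Purify, Culture, Z).
New critical path: Incubate→Purify→Image→Quantify = 2+7+5+9 = 23 ⇒ 23 days.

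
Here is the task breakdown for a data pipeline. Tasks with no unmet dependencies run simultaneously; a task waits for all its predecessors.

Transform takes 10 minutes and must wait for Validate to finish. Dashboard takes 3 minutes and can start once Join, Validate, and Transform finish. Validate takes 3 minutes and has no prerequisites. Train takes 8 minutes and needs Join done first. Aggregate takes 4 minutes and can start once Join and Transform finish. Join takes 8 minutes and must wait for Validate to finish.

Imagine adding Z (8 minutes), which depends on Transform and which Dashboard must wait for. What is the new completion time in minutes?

24

Originally the job takes 19 minutes.
With Z inserted, Dashboard now waits for max(Join, Validate, Transform, Z).
New critical path: Validate→Transform→Z→Dashboard = 3+10+8+3 = 24 ⇒ 24 minutes.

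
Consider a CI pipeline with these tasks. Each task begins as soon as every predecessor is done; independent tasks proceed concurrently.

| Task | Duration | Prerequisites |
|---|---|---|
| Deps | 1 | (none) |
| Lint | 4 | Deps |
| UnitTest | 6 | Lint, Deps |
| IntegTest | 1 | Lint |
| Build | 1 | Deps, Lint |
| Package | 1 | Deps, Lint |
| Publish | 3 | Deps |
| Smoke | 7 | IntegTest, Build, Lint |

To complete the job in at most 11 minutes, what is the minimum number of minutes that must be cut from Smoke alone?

Current finish: 13 minutes; target: 11.
Smoke is on every critical path, so each minute cut from Smoke cuts the finish by one (this holds down to a finish of 11).
Need 13 − 11 = 2 minutes off Smoke → Smoke becomes 5 minutes, finish becomes 11.

2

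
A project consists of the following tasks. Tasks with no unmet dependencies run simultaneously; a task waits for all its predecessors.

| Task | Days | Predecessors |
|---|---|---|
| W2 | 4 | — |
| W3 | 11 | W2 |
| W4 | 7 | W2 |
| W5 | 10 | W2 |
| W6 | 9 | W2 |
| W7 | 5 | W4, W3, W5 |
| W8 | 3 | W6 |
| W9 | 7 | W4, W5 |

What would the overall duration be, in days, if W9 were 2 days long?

20

The binding path is W2→W5→W9 = 4+10+7 = 21; finish at 21 days.
W9 lies on that path, so at 2 days the path becomes 16 days.
Now W2→W3→W7 = 4+11+5 = 20 is longest, so the finish becomes 20 days.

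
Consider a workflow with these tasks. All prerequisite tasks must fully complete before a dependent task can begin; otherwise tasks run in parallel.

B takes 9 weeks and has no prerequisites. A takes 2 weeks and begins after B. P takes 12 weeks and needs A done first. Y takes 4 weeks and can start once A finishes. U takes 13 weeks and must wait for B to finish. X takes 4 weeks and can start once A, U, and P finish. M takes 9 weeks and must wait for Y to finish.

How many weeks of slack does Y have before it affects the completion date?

3

Critical path: B→A→P→X = 9+2+12+4 = 27, so the finish is 27 weeks.
The longest chain containing Y totals 24 weeks.
So Y can slip 18 − 15 = 3 weeks.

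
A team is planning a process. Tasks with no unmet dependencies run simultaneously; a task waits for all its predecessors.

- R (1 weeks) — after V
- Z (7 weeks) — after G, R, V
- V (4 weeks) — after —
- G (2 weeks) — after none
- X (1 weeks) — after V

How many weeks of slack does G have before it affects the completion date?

Critical path: V→R→Z = 4+1+7 = 12, so the finish is 12 weeks.
The longest chain containing G totals 9 weeks.
Slack of G = 3 − 0 = 3 weeks.

3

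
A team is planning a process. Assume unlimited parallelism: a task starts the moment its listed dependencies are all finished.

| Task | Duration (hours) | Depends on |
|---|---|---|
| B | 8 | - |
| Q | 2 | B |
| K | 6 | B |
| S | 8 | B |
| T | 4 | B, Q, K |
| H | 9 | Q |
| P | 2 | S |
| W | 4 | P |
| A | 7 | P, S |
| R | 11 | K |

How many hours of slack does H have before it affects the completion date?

Critical path: B→K→R = 8+6+11 = 25, so the finish is 25 hours.
Longest path through H: 19 hours (earliest finish 19, latest finish 25).
Slack of H = 16 − 10 = 6 hours.

6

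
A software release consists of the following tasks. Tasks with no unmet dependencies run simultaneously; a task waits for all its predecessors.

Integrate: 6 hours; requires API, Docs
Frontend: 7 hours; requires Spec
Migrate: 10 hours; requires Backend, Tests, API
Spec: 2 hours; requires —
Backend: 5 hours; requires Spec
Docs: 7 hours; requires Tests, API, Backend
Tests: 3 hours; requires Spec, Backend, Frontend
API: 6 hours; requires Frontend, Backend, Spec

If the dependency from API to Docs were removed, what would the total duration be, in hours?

25

With the dependency in place, Spec→Frontend→API→Docs→Integrate = 2+7+6+7+6 = 28 sets the finish at 28 hours.
Without API→Docs, Docs's earliest start moves from 15 to 12.
New critical path: Spec→Frontend→API→Migrate = 2+7+6+10 = 25 ⇒ 25 hours.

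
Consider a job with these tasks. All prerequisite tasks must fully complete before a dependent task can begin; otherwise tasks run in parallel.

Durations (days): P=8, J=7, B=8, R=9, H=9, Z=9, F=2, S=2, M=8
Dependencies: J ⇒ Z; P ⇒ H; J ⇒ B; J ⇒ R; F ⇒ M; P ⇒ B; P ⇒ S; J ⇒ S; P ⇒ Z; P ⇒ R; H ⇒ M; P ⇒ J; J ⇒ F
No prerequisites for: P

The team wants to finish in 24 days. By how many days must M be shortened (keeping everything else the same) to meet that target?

Current finish: 25 days; target: 24.
M is on every critical path, so each day cut from M cuts the finish by one (this holds down to a finish of 24).
Need 25 − 24 = 1 day off M → M becomes 7 days, finish becomes 24.

1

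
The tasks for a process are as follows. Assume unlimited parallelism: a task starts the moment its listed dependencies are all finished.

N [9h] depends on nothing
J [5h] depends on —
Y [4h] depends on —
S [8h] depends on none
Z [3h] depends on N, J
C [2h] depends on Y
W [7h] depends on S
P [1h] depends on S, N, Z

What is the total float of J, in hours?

6

The longest chain is S→W = 8+7 = 15; overall finish 15 hours.
The longest chain containing J totals 9 hours.
Float = 15 − 9 = 6.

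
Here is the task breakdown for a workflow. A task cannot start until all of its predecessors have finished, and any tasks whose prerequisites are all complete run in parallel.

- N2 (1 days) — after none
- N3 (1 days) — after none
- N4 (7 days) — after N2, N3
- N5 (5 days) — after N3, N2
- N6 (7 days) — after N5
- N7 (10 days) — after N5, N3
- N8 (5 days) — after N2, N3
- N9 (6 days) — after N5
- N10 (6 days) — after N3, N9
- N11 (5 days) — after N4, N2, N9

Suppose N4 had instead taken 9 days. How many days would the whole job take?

Critical path before the change: N2→N5→N9→N10 = 1+5+6+6 = 18 giving 18 days.
N4 has 5 days of float (longest path through it is 13).
That remains the longest chain; total 18 days.

18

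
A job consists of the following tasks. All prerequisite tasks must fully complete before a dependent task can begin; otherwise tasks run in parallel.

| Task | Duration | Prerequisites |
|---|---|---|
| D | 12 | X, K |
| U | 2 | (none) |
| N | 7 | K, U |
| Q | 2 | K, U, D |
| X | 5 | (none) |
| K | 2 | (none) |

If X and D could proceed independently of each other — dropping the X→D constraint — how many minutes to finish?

Original critical path: X→D→Q = 5+12+2 = 19 ⇒ 19 minutes.
Without X→D, D's earliest start moves from 5 to 2.
After: K→D→Q = 2+12+2 = 16 → 16 minutes.

16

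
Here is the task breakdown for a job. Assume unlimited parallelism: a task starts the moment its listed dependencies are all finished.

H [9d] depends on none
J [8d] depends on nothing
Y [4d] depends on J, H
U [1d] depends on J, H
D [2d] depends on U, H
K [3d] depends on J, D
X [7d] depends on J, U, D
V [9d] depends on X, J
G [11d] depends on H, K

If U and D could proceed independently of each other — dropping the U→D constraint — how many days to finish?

27

With the dependency in place, H→U→D→X→V = 9+1+2+7+9 = 28 sets the finish at 28 days.
Without U→D, D's earliest start moves from 10 to 9.
New critical path: H→D→X→V = 9+2+7+9 = 27 ⇒ 27 days.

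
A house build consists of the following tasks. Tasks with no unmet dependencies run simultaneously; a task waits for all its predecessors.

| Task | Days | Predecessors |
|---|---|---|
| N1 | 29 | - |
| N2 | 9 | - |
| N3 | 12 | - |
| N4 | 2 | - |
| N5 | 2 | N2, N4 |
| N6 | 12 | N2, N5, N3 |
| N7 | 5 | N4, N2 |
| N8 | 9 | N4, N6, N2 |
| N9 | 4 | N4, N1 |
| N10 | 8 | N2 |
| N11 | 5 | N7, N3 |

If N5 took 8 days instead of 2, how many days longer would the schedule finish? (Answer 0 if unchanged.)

Critical path before the change: N1→N9 = 29+4 = 33 giving 33 days.
N5 has 1 day of float (longest path through it is 32).
The binding chain switches to N2→N5→N6→N8 = 9+8+12+9 = 38; finish 38 days.
Change in finish: 38 − 33 = +5 days.

5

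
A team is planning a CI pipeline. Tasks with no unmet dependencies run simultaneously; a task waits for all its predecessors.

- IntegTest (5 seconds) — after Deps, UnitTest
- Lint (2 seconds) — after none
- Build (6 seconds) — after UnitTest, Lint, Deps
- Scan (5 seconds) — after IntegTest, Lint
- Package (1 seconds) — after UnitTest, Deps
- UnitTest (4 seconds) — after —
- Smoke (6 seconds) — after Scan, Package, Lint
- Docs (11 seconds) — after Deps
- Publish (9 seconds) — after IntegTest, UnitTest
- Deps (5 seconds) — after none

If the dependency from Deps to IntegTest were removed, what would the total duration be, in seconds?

20

With the dependency in place, Deps→IntegTest→Scan→Smoke = 5+5+5+6 = 21 sets the finish at 21 seconds.
Without Deps→IntegTest, IntegTest's earliest start moves from 5 to 4.
After: UnitTest→IntegTest→Scan→Smoke = 4+5+5+6 = 20 → 20 seconds.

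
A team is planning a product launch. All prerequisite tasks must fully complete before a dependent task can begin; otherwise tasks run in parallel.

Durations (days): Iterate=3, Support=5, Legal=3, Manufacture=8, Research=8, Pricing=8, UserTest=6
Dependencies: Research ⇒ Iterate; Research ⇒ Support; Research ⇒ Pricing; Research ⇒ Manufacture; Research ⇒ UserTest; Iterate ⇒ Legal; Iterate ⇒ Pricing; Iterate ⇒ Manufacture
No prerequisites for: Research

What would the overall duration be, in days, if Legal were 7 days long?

As given, the longest chain is Research→Iterate→Manufacture = 8+3+8 = 19, so the finish is 19 days.
Legal has 5 days of float (longest path through it is 14).
That remains the longest chain; total 19 days.

19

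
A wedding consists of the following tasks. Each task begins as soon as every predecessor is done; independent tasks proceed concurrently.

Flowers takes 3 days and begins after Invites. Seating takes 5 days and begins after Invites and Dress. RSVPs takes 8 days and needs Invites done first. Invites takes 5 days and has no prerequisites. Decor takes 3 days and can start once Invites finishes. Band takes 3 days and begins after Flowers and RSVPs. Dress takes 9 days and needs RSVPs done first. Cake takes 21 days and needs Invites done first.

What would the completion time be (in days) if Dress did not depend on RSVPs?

With the dependency in place, Invites→RSVPs→Dress→Seating = 5+8+9+5 = 27 sets the finish at 27 days.
Without RSVPs→Dress, Dress's earliest start moves from 13 to 0.
The longest chain is now Invites→Cake = 5+21 = 26, so the project takes 26 days.

26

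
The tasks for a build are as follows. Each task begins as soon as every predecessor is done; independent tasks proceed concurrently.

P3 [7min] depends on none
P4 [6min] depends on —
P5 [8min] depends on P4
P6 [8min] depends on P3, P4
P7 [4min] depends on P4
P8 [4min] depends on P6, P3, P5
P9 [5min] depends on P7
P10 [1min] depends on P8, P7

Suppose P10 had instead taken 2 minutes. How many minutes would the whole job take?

21

Baseline: P3→P6→P8→P10 = 7+8+4+1 = 20 → 20 minutes.
Since P10 is critical, the +1 change carries straight to that chain (now 21 minutes).
That remains the longest chain; total 21 minutes.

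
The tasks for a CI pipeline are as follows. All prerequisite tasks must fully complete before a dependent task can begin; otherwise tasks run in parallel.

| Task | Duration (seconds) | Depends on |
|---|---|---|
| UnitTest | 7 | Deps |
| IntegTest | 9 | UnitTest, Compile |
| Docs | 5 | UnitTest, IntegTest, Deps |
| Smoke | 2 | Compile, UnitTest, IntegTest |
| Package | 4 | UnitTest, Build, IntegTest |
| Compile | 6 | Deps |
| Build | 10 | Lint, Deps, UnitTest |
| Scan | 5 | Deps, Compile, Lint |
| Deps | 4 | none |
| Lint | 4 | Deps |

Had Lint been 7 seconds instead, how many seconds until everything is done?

As given, the longest chain is Deps→UnitTest→IntegTest→Docs = 4+7+9+5 = 25, so the finish is 25 seconds.
Lint has 3 seconds of float (longest path through it is 22).
Now Deps→Lint→Build→Package = 4+7+10+4 = 25 is longest, so the finish becomes 25 seconds.

25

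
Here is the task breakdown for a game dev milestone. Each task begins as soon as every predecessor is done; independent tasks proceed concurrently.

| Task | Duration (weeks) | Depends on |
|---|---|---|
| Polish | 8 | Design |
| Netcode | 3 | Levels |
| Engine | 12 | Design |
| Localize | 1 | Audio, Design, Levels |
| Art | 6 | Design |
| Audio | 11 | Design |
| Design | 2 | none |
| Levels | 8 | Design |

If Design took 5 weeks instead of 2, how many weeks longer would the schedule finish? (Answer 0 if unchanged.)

3

As given, the longest chain is Design→Engine = 2+12 = 14, so the finish is 14 weeks.
Since Design is critical, the +3 change carries straight to that chain (now 17 weeks).
The critical path is still Design→Engine; finish is now 17 weeks.
Change in finish: 17 − 14 = +3 weeks.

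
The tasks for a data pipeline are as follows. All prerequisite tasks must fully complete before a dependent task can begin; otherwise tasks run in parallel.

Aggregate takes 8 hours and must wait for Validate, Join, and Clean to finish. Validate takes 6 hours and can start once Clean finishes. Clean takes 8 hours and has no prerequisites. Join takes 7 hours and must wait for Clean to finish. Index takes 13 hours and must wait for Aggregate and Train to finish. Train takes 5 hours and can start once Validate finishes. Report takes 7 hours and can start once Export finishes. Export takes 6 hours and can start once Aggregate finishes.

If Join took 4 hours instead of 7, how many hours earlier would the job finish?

1

Baseline: Clean→Join→Aggregate→Export→Report = 8+7+8+6+7 = 36 → 36 hours.
Join lies on that path, so at 4 hours the path becomes 33 hours.
Now Clean→Validate→Aggregate→Export→Report = 8+6+8+6+7 = 35 is longest, so the finish becomes 35 hours.
Change in finish: 35 − 36 = -1 hours.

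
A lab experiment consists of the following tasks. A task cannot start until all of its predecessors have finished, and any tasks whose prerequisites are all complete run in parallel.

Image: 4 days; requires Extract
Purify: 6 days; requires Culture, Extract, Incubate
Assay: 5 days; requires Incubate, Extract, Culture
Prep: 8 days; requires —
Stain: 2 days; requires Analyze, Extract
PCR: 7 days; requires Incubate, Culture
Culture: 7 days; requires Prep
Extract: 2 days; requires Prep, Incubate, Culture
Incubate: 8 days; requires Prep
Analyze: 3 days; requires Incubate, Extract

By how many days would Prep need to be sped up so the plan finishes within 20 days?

4

Current finish: 24 days; target: 20.
Prep is on every critical path, so each day cut from Prep cuts the finish by one (this holds down to a finish of 17).
Need 24 − 20 = 4 days off Prep → Prep becomes 4 days, finish becomes 20.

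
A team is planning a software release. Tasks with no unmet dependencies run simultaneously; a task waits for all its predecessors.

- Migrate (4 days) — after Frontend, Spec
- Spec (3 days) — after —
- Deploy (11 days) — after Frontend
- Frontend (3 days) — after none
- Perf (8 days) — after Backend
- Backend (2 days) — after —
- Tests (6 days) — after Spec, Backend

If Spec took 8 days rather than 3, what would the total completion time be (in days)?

Actual critical path: Frontend→Deploy = 3+11 = 14 ⇒ 14 days.
The longest path through Spec is only 9 days, so Spec has float 5.
Now Spec→Tests = 8+6 = 14 is longest, so the finish becomes 14 days.

14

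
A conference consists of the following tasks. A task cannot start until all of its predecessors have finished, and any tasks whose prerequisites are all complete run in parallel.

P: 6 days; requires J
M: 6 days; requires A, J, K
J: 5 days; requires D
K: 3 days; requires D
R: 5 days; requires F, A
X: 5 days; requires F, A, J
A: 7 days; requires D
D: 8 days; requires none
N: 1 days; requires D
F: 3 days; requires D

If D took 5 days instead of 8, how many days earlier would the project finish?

3

The binding path is D→A→M = 8+7+6 = 21; finish at 21 days.
D is on the critical path; changing it to 5 makes that path 18 days.
No other chain overtakes it, so the finish is 18 days.
Change in finish: 18 − 21 = -3 days.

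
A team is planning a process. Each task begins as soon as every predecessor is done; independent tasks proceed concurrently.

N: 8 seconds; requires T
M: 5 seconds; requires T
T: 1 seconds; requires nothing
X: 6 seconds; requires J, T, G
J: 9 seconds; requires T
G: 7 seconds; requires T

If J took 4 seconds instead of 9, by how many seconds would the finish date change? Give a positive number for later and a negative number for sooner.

-2

As given, the longest chain is T→J→X = 1+9+6 = 16, so the finish is 16 seconds.
J lies on that path, so at 4 seconds the path becomes 11 seconds.
Now T→G→X = 1+7+6 = 14 is longest, so the finish becomes 14 seconds.
Change in finish: 14 − 16 = -2 seconds.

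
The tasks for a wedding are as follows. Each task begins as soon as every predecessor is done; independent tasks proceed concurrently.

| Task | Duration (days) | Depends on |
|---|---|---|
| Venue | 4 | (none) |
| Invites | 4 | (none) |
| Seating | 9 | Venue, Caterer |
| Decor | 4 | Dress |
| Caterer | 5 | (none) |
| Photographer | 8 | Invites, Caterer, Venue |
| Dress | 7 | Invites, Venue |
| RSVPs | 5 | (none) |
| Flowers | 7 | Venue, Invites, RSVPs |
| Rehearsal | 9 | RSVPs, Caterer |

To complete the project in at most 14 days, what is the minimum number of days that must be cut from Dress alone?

Current finish: 15 days; target: 14.
Dress is on every critical path, so each day cut from Dress cuts the finish by one (this holds down to a finish of 14).
Need 15 − 14 = 1 day off Dress → Dress becomes 6 days, finish becomes 14.

1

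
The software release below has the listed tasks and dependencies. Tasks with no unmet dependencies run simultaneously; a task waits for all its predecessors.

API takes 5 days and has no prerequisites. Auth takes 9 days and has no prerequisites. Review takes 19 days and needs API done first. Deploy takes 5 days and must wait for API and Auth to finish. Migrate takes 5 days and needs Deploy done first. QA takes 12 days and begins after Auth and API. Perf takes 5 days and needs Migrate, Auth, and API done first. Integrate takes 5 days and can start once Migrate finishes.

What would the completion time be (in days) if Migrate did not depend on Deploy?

Original critical path: API→Review = 5+19 = 24 ⇒ 24 days.
Without Deploy→Migrate, Migrate's earliest start moves from 14 to 0.
New critical path: API→Review = 5+19 = 24 ⇒ 24 days.

24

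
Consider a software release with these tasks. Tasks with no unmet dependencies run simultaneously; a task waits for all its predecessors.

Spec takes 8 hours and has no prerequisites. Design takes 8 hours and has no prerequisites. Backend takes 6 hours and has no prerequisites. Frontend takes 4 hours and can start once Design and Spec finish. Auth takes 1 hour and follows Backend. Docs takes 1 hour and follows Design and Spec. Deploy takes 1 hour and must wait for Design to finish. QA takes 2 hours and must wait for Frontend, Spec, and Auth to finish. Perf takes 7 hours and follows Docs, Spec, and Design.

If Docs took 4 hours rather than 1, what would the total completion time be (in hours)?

Baseline: Spec→Docs→Perf = 8+1+7 = 16 → 16 hours.
Since Docs is critical, the +3 change carries straight to that chain (now 19 hours).
That remains the longest chain; total 19 hours.

19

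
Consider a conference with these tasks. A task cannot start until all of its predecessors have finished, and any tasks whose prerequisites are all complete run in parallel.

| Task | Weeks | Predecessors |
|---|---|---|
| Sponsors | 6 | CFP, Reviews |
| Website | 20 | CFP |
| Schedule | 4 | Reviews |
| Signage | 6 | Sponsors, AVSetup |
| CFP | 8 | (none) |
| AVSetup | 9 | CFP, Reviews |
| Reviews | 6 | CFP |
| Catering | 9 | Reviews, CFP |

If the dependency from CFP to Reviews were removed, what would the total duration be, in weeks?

28

Original critical path: CFP→Reviews→AVSetup→Signage = 8+6+9+6 = 29 ⇒ 29 weeks.
Without CFP→Reviews, Reviews's earliest start moves from 8 to 0.
After: CFP→Website = 8+20 = 28 → 28 weeks.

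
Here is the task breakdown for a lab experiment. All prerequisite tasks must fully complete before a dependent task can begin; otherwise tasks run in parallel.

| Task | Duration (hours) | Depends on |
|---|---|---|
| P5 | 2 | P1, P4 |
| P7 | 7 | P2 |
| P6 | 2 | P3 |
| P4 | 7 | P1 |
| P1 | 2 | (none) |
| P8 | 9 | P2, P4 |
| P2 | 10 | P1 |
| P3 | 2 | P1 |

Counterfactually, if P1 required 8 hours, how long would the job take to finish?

Actual critical path: P1→P2→P8 = 2+10+9 = 21 ⇒ 21 hours.
P1 is on the critical path; changing it to 8 makes that path 27 hours.
That remains the longest chain; total 27 hours.

27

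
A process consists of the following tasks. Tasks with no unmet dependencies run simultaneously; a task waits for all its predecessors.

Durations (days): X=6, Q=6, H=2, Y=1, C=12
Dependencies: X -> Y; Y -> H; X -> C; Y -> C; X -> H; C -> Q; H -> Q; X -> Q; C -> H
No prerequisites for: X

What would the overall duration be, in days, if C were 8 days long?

Baseline: X→Y→C→H→Q = 6+1+12+2+6 = 27 → 27 days.
C is on the critical path; changing it to 8 makes that path 23 days.
The critical path is still X→Y→C→H→Q; finish is now 23 days.

23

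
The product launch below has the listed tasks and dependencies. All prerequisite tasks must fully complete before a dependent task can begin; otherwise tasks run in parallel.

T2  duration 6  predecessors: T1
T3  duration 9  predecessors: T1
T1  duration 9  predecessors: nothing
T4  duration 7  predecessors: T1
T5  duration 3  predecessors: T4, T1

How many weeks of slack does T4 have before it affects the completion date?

0

The longest chain is T1→T4→T5 = 9+7+3 = 19; overall finish 19 weeks.
Longest path through T4: 19 weeks (earliest finish 16, latest finish 16).
So T4 can slip 16 − 16 = 0 weeks.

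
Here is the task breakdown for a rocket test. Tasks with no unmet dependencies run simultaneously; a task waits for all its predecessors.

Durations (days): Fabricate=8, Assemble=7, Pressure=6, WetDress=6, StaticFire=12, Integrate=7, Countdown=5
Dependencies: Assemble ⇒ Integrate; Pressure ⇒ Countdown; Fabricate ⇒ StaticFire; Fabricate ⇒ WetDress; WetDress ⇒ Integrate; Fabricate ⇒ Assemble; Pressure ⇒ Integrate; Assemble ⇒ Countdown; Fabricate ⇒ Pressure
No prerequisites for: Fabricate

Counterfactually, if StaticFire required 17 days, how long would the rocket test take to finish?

The binding path is Fabricate→Assemble→Integrate = 8+7+7 = 22; finish at 22 days.
The longest path through StaticFire is only 20 days, so StaticFire has float 2.
The binding chain switches to Fabricate→StaticFire = 8+17 = 25; finish 25 days.

25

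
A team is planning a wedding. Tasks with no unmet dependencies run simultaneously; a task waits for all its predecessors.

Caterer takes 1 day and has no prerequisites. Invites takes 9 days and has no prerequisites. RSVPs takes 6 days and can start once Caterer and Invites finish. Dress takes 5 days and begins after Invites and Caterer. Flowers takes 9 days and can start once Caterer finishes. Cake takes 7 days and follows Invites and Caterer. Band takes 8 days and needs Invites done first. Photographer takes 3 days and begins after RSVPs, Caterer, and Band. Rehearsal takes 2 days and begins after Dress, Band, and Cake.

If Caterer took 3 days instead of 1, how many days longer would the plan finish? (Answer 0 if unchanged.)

Critical path before the change: Invites→Band→Photographer = 9+8+3 = 20 giving 20 days.
The longest path through Caterer is only 10 days, so Caterer has float 10.
The critical path is still Invites→Band→Photographer; finish is now 20 days.
Change in finish: 20 − 20 = +0 days.

0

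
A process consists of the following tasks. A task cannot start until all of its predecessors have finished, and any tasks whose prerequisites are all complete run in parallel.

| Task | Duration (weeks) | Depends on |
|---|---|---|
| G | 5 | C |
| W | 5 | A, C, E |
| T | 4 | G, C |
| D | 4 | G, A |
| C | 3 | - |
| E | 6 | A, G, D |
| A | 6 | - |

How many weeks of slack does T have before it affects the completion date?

C→G→D→E→W = 3+5+4+6+5 = 23 sets the makespan at 23 weeks.
T finishes as early as 12 and must finish by 23.
Slack of T = 19 − 8 = 11 weeks.

11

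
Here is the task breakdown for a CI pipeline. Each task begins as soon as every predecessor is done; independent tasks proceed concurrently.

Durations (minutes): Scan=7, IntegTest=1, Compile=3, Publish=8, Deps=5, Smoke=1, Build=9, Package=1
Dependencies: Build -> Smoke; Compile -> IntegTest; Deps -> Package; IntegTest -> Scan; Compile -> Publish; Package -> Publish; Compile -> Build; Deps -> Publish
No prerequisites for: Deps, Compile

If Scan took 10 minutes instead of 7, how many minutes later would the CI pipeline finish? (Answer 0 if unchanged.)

The binding path is Deps→Package→Publish = 5+1+8 = 14; finish at 14 minutes.
Scan has 3 minutes of float (longest path through it is 11).
No other chain overtakes it, so the finish is 14 minutes.
Change in finish: 14 − 14 = +0 minutes.

0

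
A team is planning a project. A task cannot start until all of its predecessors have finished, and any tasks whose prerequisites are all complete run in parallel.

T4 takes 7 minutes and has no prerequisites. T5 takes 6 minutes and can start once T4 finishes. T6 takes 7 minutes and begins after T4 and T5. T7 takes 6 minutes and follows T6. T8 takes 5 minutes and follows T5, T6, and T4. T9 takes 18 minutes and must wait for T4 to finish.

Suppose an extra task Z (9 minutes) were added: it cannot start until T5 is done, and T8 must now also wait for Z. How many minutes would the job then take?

27

Originally the job takes 26 minutes.
With Z inserted, T8 now waits for max(T5, T6, T4, Z).
New critical path: T4→T5→Z→T8 = 7+6+9+5 = 27 ⇒ 27 minutes.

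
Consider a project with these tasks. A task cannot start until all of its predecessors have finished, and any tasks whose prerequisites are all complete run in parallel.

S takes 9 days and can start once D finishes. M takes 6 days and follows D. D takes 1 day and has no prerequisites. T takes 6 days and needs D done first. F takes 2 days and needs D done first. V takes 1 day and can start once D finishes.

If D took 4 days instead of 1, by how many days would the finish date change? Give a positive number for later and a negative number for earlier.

Actual critical path: D→S = 1+9 = 10 ⇒ 10 days.
D is on the critical path; changing it to 4 makes that path 13 days.
No other chain overtakes it, so the finish is 13 days.
Change in finish: 13 − 10 = +3 days.

3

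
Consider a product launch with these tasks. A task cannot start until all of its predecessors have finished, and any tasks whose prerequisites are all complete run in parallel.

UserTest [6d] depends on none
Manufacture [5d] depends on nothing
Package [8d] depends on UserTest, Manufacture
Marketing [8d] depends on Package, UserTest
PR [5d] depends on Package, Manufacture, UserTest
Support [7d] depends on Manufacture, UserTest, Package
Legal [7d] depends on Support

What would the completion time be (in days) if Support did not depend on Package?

22

With the dependency in place, UserTest→Package→Support→Legal = 6+8+7+7 = 28 sets the finish at 28 days.
Without Package→Support, Support's earliest start moves from 14 to 6.
New critical path: UserTest→Package→Marketing = 6+8+8 = 22 ⇒ 22 days.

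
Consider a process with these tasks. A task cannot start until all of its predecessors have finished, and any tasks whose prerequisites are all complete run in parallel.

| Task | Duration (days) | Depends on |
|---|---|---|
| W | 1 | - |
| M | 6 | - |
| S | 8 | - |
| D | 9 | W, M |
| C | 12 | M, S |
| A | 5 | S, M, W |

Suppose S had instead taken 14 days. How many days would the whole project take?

As given, the longest chain is S→C = 8+12 = 20, so the finish is 20 days.
Since S is critical, the +6 change carries straight to that chain (now 26 days).
The critical path is still S→C; finish is now 26 days.

26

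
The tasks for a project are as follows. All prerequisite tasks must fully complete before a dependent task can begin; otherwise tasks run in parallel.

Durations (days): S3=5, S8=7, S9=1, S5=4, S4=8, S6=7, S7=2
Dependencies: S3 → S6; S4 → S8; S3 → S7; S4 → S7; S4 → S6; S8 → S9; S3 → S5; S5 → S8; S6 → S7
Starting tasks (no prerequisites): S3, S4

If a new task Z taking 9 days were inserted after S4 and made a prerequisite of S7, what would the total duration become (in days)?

19

Originally the schedule takes 17 days.
With Z inserted, S7 now waits for max(S3, S4, S6, Z).
New critical path: S4→Z→S7 = 8+9+2 = 19 ⇒ 19 days.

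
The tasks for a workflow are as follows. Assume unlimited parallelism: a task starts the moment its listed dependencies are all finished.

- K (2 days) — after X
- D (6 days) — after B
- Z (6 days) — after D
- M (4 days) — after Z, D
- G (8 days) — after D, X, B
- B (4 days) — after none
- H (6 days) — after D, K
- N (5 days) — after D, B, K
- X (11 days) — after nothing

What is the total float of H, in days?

The longest chain is B→D→Z→M = 4+6+6+4 = 20; overall finish 20 days.
H finishes as early as 19 and must finish by 20.
Slack of H = 14 − 13 = 1 day.

1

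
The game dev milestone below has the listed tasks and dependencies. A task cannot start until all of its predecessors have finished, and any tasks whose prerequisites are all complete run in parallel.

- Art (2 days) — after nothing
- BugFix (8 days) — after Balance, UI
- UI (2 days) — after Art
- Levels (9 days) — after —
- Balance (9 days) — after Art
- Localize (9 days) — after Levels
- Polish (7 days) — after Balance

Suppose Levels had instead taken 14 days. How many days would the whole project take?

Critical path before the change: Art→Balance→BugFix = 2+9+8 = 19 giving 19 days.
The longest path through Levels is only 18 days, so Levels has float 1.
New critical path: Levels→Localize = 14+9 = 23 ⇒ 23 days.

23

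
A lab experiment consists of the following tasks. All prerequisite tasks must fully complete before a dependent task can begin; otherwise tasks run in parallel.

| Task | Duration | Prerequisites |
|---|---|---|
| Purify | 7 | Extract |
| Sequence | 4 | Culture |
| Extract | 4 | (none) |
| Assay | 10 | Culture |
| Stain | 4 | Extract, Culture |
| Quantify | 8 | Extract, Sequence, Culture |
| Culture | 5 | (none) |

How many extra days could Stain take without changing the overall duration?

8

The longest chain is Culture→Sequence→Quantify = 5+4+8 = 17; overall finish 17 days.
Stain finishes as early as 9 and must finish by 17.
Slack of Stain = 13 − 5 = 8 days.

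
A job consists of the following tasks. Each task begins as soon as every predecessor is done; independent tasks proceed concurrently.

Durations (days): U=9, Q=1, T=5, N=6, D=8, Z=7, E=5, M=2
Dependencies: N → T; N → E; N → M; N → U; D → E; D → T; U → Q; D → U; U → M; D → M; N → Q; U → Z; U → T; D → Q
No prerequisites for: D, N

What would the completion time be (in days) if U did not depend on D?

22

Original critical path: D→U→Z = 8+9+7 = 24 ⇒ 24 days.
Without D→U, U's earliest start moves from 8 to 6.
New critical path: N→U→Z = 6+9+7 = 22 ⇒ 22 days.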